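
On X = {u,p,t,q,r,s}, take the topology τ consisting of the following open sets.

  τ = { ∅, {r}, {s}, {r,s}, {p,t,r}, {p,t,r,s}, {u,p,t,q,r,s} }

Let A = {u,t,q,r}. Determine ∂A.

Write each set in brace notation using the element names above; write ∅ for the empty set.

interior: largest open inside A is {r} (from ∅, {r})
cl via duality: int({p,s}) = {s}, so X∖{s} = {u,p,t,q,r}
cl∖int = {u,p,t,q}

{u,p,t,q}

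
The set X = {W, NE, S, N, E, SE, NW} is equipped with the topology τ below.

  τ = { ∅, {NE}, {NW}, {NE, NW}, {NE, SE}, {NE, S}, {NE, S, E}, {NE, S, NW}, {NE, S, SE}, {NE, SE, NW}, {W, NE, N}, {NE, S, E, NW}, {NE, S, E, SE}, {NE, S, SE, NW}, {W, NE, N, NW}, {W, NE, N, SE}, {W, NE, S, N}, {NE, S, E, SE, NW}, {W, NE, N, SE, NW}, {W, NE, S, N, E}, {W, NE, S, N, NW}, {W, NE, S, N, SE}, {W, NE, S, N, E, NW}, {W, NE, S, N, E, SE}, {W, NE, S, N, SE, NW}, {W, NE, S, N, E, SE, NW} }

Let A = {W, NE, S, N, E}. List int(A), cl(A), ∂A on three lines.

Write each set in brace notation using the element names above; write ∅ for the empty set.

U open, U⊆A: ∅, {NE}, {NE, S}, {NE, S, E}, {W, NE, N}, {W, NE, S, N}, {W, NE, S, N, E}. int(A) = ⋃ = {W, NE, S, N, E}
X∖A={SE, NW}, int(X∖A)={NW}, hence cl(A)={W, NE, S, N, E, SE}
∂A: remove int from cl → {SE}

int(A) = {W, NE, S, N, E}
cl(A)  = {W, NE, S, N, E, SE}
∂A     = {SE}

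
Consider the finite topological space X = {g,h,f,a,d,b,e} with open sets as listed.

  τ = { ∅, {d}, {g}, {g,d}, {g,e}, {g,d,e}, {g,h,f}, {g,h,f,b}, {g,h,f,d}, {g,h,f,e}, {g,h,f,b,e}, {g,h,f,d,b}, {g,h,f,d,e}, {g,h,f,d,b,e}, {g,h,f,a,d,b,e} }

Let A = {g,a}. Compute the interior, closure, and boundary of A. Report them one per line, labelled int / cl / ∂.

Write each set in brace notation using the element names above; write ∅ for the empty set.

int(A) = {g}
cl(A)  = {g,h,f,a,b,e}
∂A     = {h,f,a,b,e}

interior: largest open inside A is {g} (from ∅, {g})
cl via duality: int({h,f,d,b,e}) = {d}, so X∖{d} = {g,h,f,a,b,e}
cl∖int = {h,f,a,b,e}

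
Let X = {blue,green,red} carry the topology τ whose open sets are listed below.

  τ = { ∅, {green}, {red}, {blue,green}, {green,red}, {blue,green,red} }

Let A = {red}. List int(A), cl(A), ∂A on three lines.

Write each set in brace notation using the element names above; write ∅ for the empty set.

int(A) = {red}
cl(A)  = {red}
∂A     = ∅

open subsets of A: ∅, {red}; so int(A) = {red}
closure: X∖int(X∖A) = X∖{blue,green} = {red}
∂A = {red} minus {red} = ∅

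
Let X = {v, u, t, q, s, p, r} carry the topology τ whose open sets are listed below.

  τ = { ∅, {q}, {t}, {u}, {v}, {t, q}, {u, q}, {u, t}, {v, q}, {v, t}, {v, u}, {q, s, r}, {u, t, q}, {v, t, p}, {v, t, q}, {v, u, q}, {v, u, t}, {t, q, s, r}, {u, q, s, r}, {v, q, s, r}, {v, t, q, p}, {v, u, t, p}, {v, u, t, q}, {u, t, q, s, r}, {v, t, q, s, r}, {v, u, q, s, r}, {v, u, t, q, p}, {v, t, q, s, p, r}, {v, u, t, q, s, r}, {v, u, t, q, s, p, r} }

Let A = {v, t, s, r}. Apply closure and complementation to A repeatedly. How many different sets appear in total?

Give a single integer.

closure: X∖int(X∖A) = X∖{u, q} = {v, t, s, p, r}
Let k=closure and c=complement:
  1. A     = {v, t, s, r}
  2. kA    = {v, t, s, p, r}
  3. cA    = {u, q, p}
  4. ckA   = {u, q}
  5. kcA   = {u, q, s, p, r}
  6. kckA  = {u, q, s, r}
  7. ckcA  = {v, t}
  8. ckckA = {v, t, p}
— saturated at 8

8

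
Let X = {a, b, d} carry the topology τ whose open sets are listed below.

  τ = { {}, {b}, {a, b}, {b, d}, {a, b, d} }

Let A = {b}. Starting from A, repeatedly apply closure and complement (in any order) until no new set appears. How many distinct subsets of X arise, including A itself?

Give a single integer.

4

closure: X∖int(X∖A) = X∖{} = {a, b, d}
Let k=closure and c=complement:
  1. A     = {b}
  2. kA    = {a, b, d}
  3. cA    = {a, d}
  4. ckA   = {}
— saturated at 4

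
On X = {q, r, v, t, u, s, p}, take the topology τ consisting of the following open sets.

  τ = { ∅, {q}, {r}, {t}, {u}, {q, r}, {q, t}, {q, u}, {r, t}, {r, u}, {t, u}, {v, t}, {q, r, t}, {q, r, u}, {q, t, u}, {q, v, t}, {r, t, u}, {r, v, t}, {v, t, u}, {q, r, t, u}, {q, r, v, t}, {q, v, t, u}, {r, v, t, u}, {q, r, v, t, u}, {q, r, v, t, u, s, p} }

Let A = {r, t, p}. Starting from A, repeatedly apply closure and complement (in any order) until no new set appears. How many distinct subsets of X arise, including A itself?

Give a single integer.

X∖A={q, v, u, s}, int(X∖A)={q, u}, hence cl(A)={r, v, t, s, p}
Orbit (k=closure, c=complement):
  1. A     = {r, t, p}
  2. kA    = {r, v, t, s, p}
  3. cA    = {q, v, u, s}
  4. ckA   = {q, u}
  5. kcA   = {q, v, u, s, p}
  6. kckA  = {q, u, s, p}
  7. ckcA  = {r, t}
  8. ckckA = {r, v, t}
(closed under both — stop)

8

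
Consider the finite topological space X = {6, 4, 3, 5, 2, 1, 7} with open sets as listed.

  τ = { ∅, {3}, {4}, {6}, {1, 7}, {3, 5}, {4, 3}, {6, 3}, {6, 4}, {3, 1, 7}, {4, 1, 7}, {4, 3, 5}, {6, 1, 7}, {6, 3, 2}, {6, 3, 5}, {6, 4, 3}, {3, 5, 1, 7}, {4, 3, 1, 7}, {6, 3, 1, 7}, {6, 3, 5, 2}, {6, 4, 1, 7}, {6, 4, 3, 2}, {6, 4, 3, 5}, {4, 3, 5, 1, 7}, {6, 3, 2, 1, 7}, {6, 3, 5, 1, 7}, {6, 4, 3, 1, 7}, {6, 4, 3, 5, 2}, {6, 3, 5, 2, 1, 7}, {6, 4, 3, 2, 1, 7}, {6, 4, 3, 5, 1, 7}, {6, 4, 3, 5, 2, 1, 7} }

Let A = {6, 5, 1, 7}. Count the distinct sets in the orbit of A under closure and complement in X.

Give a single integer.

8

cl via duality: int({4, 3, 2}) = {4, 3}, so X∖{4, 3} = {6, 5, 2, 1, 7}
Write k for closure, c for complement:
  1. A     = {6, 5, 1, 7}
  2. kA    = {6, 5, 2, 1, 7}
  3. cA    = {4, 3, 2}
  4. ckA   = {4, 3}
  5. kcA   = {4, 3, 5, 2}
  6. ckcA  = {6, 1, 7}
  7. kckcA = {6, 2, 1, 7}
  8. ckckcA = {4, 3, 5}
applying k or c yields no new set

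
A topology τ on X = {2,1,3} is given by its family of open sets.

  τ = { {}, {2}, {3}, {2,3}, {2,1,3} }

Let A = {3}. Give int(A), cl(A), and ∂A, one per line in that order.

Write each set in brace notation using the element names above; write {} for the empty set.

int(A) = {3}
cl(A)  = {1,3}
∂A     = {1}

opens ⊆ A: {}, {3}; union → int = {3}
complement {2,1}; its interior {2}; cl(A) = X∖{2} = {1,3}
boundary = {1,3} ∖ {3} = {1}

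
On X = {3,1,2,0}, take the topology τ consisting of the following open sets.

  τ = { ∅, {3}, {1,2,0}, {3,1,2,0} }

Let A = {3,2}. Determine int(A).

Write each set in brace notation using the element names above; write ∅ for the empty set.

interior: largest open inside A is {3} (from ∅, {3})

{3}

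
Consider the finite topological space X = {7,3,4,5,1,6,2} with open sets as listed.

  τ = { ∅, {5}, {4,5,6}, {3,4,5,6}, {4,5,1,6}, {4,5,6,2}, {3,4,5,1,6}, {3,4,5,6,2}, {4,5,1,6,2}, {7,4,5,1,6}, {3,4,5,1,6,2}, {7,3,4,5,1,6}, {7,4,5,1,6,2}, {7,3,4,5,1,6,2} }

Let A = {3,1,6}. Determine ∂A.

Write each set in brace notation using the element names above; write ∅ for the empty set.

{7,3,4,1,6,2}

interior: largest open inside A is ∅ (from ∅)
cl via duality: int({7,4,5,2}) = {5}, so X∖{5} = {7,3,4,1,6,2}
cl∖int = {7,3,4,1,6,2}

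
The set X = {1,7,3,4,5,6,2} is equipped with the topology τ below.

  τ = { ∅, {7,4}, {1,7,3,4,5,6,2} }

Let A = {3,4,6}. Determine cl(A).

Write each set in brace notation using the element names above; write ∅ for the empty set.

closure: X∖int(X∖A) = X∖∅ = {1,7,3,4,5,6,2}

{1,7,3,4,5,6,2}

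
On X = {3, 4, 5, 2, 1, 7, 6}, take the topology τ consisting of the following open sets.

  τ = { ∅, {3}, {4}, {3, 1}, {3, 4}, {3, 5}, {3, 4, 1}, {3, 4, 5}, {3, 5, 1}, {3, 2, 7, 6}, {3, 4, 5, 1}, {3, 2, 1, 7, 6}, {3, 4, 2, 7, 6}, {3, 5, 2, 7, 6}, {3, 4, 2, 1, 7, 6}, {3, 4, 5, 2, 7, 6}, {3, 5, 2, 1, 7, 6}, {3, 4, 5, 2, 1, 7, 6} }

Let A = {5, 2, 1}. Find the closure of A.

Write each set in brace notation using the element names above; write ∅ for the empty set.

{5, 2, 1, 7, 6}

closure: X∖int(X∖A) = X∖{3, 4} = {5, 2, 1, 7, 6}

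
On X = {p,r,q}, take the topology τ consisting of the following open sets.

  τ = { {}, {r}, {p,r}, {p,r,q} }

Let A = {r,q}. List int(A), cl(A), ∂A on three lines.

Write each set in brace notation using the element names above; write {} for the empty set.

opens ⊆ A: {}, {r}; union → int = {r}
complement {p}; its interior {}; cl(A) = X∖{} = {p,r,q}
boundary = {p,r,q} ∖ {r} = {p,q}

int(A) = {r}
cl(A)  = {p,r,q}
∂A     = {p,q}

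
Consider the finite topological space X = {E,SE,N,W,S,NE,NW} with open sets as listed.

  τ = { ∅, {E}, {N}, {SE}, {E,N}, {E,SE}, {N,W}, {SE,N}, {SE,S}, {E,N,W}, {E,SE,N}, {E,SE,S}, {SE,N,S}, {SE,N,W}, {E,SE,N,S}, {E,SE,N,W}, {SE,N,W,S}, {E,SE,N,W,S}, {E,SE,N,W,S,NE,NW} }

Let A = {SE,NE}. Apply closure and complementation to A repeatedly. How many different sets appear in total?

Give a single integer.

X∖A={E,N,W,S,NW}, int(X∖A)={E,N,W}, hence cl(A)={SE,S,NE,NW}
Orbit (k=closure, c=complement):
  1. A     = {SE,NE}
  2. kA    = {SE,S,NE,NW}
  3. cA    = {E,N,W,S,NW}
  4. ckA   = {E,N,W}
  5. kcA   = {E,N,W,S,NE,NW}
  6. kckA  = {E,N,W,NE,NW}
  7. ckcA  = {SE}
  8. ckckA = {SE,S}
(closed under both — stop)

8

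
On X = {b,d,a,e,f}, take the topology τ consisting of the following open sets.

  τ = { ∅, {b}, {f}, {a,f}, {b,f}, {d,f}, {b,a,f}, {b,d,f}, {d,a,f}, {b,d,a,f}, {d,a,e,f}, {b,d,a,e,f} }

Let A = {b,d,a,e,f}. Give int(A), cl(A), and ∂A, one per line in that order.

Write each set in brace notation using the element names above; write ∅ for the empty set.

int(A) = {b,d,a,e,f}
cl(A)  = {b,d,a,e,f}
∂A     = ∅

U open, U⊆A: ∅, {f}, {b}, {a,f}, {d,f}, {b,f}, {b,d,f}, {b,a,f}, {d,a,f}, {b,d,a,f}, {d,a,e,f}, {b,d,a,e,f}. int(A) = ⋃ = {b,d,a,e,f}
X∖A=∅, int(X∖A)=∅, hence cl(A)={b,d,a,e,f}
∂A: remove int from cl → ∅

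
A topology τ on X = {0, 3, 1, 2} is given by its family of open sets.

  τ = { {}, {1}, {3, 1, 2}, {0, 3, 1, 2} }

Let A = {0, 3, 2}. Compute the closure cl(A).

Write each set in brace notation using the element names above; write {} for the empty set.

{0, 3, 2}

complement {1}; its interior {1}; cl(A) = X∖{1} = {0, 3, 2}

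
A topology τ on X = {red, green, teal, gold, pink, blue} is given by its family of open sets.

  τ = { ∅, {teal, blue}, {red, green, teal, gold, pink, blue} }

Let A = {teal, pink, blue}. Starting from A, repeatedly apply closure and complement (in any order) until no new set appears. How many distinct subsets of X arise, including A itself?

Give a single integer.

6

X∖A={red, green, gold}, int(X∖A)=∅, hence cl(A)={red, green, teal, gold, pink, blue}
Orbit (k=closure, c=complement):
  1. A     = {teal, pink, blue}
  2. kA    = {red, green, teal, gold, pink, blue}
  3. cA    = {red, green, gold}
  4. ckA   = ∅
  5. kcA   = {red, green, gold, pink}
  6. ckcA  = {teal, blue}
(closed under both — stop)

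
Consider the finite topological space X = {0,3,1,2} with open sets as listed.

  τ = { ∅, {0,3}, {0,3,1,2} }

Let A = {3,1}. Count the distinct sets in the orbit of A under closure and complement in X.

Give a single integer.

cl via duality: int({0,2}) = ∅, so X∖∅ = {0,3,1,2}
Write k for closure, c for complement:
  1. A     = {3,1}
  2. kA    = {0,3,1,2}
  3. cA    = {0,2}
  4. ckA   = ∅
applying k or c yields no new set

4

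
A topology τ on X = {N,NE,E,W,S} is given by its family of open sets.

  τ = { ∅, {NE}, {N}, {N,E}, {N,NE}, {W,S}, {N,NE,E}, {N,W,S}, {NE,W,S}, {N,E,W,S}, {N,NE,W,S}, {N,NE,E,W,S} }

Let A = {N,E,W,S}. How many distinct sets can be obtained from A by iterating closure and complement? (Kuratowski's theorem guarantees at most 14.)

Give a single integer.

closure: X∖int(X∖A) = X∖{NE} = {N,E,W,S}
Let k=closure and c=complement:
  1. A     = {N,E,W,S}
  2. cA    = {NE}
— saturated at 2

2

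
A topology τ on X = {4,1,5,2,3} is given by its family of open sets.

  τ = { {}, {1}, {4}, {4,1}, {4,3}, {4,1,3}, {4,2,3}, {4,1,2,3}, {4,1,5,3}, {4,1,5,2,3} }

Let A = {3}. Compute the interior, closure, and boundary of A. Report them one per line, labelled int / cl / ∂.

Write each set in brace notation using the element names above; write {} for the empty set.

U open, U⊆A: {}. int(A) = ⋃ = {}
X∖A={4,1,5,2}, int(X∖A)={4,1}, hence cl(A)={5,2,3}
∂A: remove int from cl → {5,2,3}

int(A) = {}
cl(A)  = {5,2,3}
∂A     = {5,2,3}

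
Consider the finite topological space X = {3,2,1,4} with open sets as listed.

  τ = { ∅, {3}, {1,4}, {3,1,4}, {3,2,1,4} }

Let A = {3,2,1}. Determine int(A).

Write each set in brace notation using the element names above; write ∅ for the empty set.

U open, U⊆A: ∅, {3}. int(A) = ⋃ = {3}

{3}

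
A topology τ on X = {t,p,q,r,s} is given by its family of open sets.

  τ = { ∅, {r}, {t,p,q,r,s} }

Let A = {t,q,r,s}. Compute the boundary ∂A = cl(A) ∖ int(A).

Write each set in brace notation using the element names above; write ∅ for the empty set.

{t,p,q,s}

opens ⊆ A: ∅, {r}; union → int = {r}
complement {p}; its interior ∅; cl(A) = X∖∅ = {t,p,q,r,s}
boundary = {t,p,q,r,s} ∖ {r} = {t,p,q,s}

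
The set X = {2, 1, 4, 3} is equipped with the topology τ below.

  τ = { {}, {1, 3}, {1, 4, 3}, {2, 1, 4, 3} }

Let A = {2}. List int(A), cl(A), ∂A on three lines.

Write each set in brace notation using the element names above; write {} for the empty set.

interior: largest open inside A is {} (from {})
cl via duality: int({1, 4, 3}) = {1, 4, 3}, so X∖{1, 4, 3} = {2}
cl∖int = {2}

int(A) = {}
cl(A)  = {2}
∂A     = {2}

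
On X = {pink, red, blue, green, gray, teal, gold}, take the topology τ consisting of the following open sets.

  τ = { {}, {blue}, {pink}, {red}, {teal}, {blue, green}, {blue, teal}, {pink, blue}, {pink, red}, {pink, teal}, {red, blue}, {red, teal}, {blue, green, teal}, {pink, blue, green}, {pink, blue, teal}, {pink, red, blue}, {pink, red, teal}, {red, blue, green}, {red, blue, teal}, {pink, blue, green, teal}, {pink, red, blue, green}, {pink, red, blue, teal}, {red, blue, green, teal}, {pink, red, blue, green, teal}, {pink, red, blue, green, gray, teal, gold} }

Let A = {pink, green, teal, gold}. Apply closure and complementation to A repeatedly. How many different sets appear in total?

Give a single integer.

8

complement {red, blue, gray}; its interior {red, blue}; cl(A) = X∖{red, blue} = {pink, green, gray, teal, gold}
With k = closure, c = complement:
  1. A     = {pink, green, teal, gold}
  2. kA    = {pink, green, gray, teal, gold}
  3. cA    = {red, blue, gray}
  4. ckA   = {red, blue}
  5. kcA   = {red, blue, green, gray, gold}
  6. ckcA  = {pink, teal}
  7. kckcA = {pink, gray, teal, gold}
  8. ckckcA = {red, blue, green}
k, c of each give nothing new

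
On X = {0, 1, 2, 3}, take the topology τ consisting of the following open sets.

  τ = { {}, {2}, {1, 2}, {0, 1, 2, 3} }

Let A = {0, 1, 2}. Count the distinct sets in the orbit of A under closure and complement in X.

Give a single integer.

6

X∖A={3}, int(X∖A)={}, hence cl(A)={0, 1, 2, 3}
Orbit (k=closure, c=complement):
  1. A     = {0, 1, 2}
  2. kA    = {0, 1, 2, 3}
  3. cA    = {3}
  4. ckA   = {}
  5. kcA   = {0, 3}
  6. ckcA  = {1, 2}
(closed under both — stop)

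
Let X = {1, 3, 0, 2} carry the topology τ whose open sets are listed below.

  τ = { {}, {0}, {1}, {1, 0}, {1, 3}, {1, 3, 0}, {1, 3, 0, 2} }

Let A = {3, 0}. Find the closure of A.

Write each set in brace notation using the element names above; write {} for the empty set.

{3, 0, 2}

complement {1, 2}; its interior {1}; cl(A) = X∖{1} = {3, 0, 2}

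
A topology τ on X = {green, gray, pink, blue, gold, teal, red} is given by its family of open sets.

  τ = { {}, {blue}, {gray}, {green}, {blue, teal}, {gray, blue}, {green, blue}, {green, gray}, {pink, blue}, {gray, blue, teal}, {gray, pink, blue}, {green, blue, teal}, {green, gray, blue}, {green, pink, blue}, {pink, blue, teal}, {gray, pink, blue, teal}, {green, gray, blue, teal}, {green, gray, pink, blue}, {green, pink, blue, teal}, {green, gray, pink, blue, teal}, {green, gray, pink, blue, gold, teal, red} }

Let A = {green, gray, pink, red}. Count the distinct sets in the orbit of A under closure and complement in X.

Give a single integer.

closure: X∖int(X∖A) = X∖{blue, teal} = {green, gray, pink, gold, red}
Let k=closure and c=complement:
  1. A     = {green, gray, pink, red}
  2. kA    = {green, gray, pink, gold, red}
  3. cA    = {blue, gold, teal}
  4. ckA   = {blue, teal}
  5. kcA   = {pink, blue, gold, teal, red}
  6. ckcA  = {green, gray}
  7. kckcA = {green, gray, gold, red}
  8. ckckcA = {pink, blue, teal}
— saturated at 8

8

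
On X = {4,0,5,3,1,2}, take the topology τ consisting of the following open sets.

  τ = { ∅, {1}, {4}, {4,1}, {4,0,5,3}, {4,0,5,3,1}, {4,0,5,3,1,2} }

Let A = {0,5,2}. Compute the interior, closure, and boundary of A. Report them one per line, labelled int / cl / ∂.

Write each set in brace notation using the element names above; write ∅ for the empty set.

int(A) = ∅
cl(A)  = {0,5,3,2}
∂A     = {0,5,3,2}

U open, U⊆A: ∅. int(A) = ⋃ = ∅
X∖A={4,3,1}, int(X∖A)={4,1}, hence cl(A)={0,5,3,2}
∂A: remove int from cl → {0,5,3,2}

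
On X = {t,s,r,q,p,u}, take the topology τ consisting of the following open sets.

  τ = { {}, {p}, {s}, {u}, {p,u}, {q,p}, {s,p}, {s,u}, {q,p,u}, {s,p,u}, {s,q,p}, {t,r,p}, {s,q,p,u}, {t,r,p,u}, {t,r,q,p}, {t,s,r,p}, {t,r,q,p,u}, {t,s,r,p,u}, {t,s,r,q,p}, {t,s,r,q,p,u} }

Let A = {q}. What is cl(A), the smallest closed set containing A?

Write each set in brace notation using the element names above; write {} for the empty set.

cl via duality: int({t,s,r,p,u}) = {t,s,r,p,u}, so X∖{t,s,r,p,u} = {q}

{q}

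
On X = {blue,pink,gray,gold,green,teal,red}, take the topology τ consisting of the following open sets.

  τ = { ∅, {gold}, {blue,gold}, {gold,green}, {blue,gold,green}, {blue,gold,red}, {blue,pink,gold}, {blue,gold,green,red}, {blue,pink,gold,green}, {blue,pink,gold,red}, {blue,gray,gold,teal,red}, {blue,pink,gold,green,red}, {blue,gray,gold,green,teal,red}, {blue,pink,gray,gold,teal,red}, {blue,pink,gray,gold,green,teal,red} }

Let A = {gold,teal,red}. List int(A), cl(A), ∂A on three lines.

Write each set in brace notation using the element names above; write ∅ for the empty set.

int(A) = {gold}
cl(A)  = {blue,pink,gray,gold,green,teal,red}
∂A     = {blue,pink,gray,green,teal,red}

opens ⊆ A: ∅, {gold}; union → int = {gold}
complement {blue,pink,gray,green}; its interior ∅; cl(A) = X∖∅ = {blue,pink,gray,gold,green,teal,red}
boundary = {blue,pink,gray,gold,green,teal,red} ∖ {gold} = {blue,pink,gray,green,teal,red}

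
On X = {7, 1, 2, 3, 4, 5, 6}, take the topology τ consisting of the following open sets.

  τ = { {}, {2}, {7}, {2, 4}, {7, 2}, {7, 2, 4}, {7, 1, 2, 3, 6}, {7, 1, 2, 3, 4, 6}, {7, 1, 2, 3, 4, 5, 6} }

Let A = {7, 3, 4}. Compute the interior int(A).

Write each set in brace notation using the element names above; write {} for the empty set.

{7}

interior: largest open inside A is {7} (from {}, {7})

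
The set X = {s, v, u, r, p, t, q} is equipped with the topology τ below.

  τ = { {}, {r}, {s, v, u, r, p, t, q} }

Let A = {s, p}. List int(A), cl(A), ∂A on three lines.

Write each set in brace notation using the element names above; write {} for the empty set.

open subsets of A: {}; so int(A) = {}
closure: X∖int(X∖A) = X∖{r} = {s, v, u, p, t, q}
∂A = {s, v, u, p, t, q} minus {} = {s, v, u, p, t, q}

int(A) = {}
cl(A)  = {s, v, u, p, t, q}
∂A     = {s, v, u, p, t, q}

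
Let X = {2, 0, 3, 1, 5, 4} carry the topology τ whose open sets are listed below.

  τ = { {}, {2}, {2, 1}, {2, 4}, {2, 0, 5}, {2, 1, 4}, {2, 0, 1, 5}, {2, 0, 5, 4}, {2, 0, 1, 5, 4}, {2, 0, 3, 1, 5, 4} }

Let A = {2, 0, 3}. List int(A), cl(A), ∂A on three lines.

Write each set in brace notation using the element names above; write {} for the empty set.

interior: largest open inside A is {2} (from {}, {2})
cl via duality: int({1, 5, 4}) = {}, so X∖{} = {2, 0, 3, 1, 5, 4}
cl∖int = {0, 3, 1, 5, 4}

int(A) = {2}
cl(A)  = {2, 0, 3, 1, 5, 4}
∂A     = {0, 3, 1, 5, 4}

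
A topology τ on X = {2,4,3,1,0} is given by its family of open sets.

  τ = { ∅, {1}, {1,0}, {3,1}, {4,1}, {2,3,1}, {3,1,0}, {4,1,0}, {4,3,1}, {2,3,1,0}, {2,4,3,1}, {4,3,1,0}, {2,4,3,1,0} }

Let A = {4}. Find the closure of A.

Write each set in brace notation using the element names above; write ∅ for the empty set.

cl via duality: int({2,3,1,0}) = {2,3,1,0}, so X∖{2,3,1,0} = {4}

{4}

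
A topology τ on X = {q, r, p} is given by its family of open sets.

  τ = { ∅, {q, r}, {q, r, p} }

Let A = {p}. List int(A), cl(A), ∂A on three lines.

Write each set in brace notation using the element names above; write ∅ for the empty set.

int(A) = ∅
cl(A)  = {p}
∂A     = {p}

interior: largest open inside A is ∅ (from ∅)
cl via duality: int({q, r}) = {q, r}, so X∖{q, r} = {p}
cl∖int = {p}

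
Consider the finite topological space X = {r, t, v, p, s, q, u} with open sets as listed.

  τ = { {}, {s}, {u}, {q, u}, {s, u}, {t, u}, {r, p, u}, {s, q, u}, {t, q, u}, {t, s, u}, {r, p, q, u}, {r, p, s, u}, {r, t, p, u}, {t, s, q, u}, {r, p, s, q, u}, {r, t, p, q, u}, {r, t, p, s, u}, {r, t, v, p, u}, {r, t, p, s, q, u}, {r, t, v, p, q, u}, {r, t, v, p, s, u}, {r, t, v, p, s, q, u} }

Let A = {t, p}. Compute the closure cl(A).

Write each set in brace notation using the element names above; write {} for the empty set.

{r, t, v, p}

closure: X∖int(X∖A) = X∖{s, q, u} = {r, t, v, p}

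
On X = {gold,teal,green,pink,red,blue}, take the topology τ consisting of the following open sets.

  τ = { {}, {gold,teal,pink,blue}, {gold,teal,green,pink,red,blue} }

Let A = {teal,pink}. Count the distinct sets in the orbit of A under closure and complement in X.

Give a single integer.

complement {gold,green,red,blue}; its interior {}; cl(A) = X∖{} = {gold,teal,green,pink,red,blue}
With k = closure, c = complement:
  1. A     = {teal,pink}
  2. kA    = {gold,teal,green,pink,red,blue}
  3. cA    = {gold,green,red,blue}
  4. ckA   = {}
k, c of each give nothing new

4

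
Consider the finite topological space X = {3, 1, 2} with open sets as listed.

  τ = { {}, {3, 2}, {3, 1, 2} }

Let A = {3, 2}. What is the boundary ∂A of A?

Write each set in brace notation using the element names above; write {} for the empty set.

{1}

U open, U⊆A: {}, {3, 2}. int(A) = ⋃ = {3, 2}
X∖A={1}, int(X∖A)={}, hence cl(A)={3, 1, 2}
∂A: remove int from cl → {1}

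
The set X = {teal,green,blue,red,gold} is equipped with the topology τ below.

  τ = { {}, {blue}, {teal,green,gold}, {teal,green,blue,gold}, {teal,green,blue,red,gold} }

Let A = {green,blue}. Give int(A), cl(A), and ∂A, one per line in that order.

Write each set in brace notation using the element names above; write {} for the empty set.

U open, U⊆A: {}, {blue}. int(A) = ⋃ = {blue}
X∖A={teal,red,gold}, int(X∖A)={}, hence cl(A)={teal,green,blue,red,gold}
∂A: remove int from cl → {teal,green,red,gold}

int(A) = {blue}
cl(A)  = {teal,green,blue,red,gold}
∂A     = {teal,green,red,gold}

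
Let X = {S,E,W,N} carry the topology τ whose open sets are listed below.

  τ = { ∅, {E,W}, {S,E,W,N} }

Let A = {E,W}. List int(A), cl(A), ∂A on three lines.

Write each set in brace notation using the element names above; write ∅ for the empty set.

interior: largest open inside A is {E,W} (from ∅, {E,W})
cl via duality: int({S,N}) = ∅, so X∖∅ = {S,E,W,N}
cl∖int = {S,N}

int(A) = {E,W}
cl(A)  = {S,E,W,N}
∂A     = {S,N}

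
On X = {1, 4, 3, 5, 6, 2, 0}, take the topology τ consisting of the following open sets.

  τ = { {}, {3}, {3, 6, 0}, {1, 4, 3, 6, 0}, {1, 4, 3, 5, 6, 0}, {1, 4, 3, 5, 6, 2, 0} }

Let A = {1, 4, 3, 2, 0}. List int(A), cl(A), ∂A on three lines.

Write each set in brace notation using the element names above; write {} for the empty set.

int(A) = {3}
cl(A)  = {1, 4, 3, 5, 6, 2, 0}
∂A     = {1, 4, 5, 6, 2, 0}

interior: largest open inside A is {3} (from {}, {3})
cl via duality: int({5, 6}) = {}, so X∖{} = {1, 4, 3, 5, 6, 2, 0}
cl∖int = {1, 4, 5, 6, 2, 0}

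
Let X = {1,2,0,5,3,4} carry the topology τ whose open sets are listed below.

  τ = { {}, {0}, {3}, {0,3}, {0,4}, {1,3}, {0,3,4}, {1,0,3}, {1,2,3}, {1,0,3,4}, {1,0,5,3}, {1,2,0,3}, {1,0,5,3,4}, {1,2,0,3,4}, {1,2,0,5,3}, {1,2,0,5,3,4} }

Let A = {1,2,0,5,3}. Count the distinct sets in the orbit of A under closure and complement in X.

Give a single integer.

X∖A={4}, int(X∖A)={}, hence cl(A)={1,2,0,5,3,4}
Orbit (k=closure, c=complement):
  1. A     = {1,2,0,5,3}
  2. kA    = {1,2,0,5,3,4}
  3. cA    = {4}
  4. ckA   = {}
(closed under both — stop)

4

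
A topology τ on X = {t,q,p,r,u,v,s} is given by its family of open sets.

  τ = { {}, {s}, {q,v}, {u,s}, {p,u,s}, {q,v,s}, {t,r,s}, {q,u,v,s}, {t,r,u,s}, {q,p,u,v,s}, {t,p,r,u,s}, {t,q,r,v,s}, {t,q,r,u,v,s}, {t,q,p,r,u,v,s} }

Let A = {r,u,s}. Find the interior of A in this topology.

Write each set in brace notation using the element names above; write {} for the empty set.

interior: largest open inside A is {u,s} (from {}, {s}, {u,s})

{u,s}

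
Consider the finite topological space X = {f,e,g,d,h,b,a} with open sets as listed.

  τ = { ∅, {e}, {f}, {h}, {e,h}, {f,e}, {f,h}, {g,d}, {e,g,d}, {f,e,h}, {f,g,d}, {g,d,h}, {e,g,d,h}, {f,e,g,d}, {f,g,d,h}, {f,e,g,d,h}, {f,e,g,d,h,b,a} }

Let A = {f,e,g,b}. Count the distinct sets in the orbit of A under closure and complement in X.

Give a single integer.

cl via duality: int({d,h,a}) = {h}, so X∖{h} = {f,e,g,d,b,a}
Write k for closure, c for complement:
  1. A     = {f,e,g,b}
  2. kA    = {f,e,g,d,b,a}
  3. cA    = {d,h,a}
  4. ckA   = {h}
  5. kcA   = {g,d,h,b,a}
  6. kckA  = {h,b,a}
  7. ckcA  = {f,e}
  8. ckckA = {f,e,g,d}
  9. kckcA = {f,e,b,a}
  10. ckckcA = {g,d,h}
applying k or c yields no new set

10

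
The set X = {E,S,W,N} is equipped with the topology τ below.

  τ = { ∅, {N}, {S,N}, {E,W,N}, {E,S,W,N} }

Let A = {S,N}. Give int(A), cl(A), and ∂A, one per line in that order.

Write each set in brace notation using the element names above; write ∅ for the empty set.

opens ⊆ A: ∅, {N}, {S,N}; union → int = {S,N}
complement {E,W}; its interior ∅; cl(A) = X∖∅ = {E,S,W,N}
boundary = {E,S,W,N} ∖ {S,N} = {E,W}

int(A) = {S,N}
cl(A)  = {E,S,W,N}
∂A     = {E,W}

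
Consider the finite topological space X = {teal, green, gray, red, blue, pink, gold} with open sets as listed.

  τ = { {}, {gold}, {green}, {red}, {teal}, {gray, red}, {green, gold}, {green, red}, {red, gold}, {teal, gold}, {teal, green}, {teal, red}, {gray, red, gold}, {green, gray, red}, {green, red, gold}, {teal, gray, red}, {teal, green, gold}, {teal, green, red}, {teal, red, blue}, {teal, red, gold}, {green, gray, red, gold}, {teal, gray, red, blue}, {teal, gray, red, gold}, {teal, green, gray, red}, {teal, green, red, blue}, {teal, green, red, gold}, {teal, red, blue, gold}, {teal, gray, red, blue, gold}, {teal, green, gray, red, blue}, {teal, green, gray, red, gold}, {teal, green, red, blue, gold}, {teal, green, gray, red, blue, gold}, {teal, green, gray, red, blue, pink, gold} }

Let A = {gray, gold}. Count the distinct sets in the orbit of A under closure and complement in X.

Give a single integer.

X∖A={teal, green, red, blue, pink}, int(X∖A)={teal, green, red, blue}, hence cl(A)={gray, pink, gold}
Orbit (k=closure, c=complement):
  1. A     = {gray, gold}
  2. kA    = {gray, pink, gold}
  3. cA    = {teal, green, red, blue, pink}
  4. ckA   = {teal, green, red, blue}
  5. kcA   = {teal, green, gray, red, blue, pink}
  6. ckcA  = {gold}
  7. kckcA = {pink, gold}
  8. ckckcA = {teal, green, gray, red, blue}
(closed under both — stop)

8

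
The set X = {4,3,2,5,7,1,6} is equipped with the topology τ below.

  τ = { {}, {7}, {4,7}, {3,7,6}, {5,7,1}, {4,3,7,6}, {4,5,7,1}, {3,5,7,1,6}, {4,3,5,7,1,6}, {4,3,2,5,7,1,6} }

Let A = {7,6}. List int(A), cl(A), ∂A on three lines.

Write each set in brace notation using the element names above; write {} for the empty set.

U open, U⊆A: {}, {7}. int(A) = ⋃ = {7}
X∖A={4,3,2,5,1}, int(X∖A)={}, hence cl(A)={4,3,2,5,7,1,6}
∂A: remove int from cl → {4,3,2,5,1,6}

int(A) = {7}
cl(A)  = {4,3,2,5,7,1,6}
∂A     = {4,3,2,5,1,6}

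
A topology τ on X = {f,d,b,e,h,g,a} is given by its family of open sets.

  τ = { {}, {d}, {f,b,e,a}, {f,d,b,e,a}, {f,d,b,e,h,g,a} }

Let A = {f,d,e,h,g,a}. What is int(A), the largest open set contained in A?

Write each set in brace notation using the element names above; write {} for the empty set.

{d}

interior: largest open inside A is {d} (from {}, {d})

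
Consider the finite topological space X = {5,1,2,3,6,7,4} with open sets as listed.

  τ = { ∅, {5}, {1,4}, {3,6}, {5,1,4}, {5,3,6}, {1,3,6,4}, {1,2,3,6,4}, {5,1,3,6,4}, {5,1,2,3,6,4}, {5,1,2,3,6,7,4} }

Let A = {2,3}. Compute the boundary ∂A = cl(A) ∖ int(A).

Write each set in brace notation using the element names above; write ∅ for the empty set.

open subsets of A: ∅; so int(A) = ∅
closure: X∖int(X∖A) = X∖{5,1,4} = {2,3,6,7}
∂A = {2,3,6,7} minus ∅ = {2,3,6,7}

{2,3,6,7}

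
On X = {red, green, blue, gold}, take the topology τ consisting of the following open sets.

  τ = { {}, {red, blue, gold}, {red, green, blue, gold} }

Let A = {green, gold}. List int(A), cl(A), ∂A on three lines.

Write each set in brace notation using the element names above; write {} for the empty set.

int(A) = {}
cl(A)  = {red, green, blue, gold}
∂A     = {red, green, blue, gold}

opens ⊆ A: {}; union → int = {}
complement {red, blue}; its interior {}; cl(A) = X∖{} = {red, green, blue, gold}
boundary = {red, green, blue, gold} ∖ {} = {red, green, blue, gold}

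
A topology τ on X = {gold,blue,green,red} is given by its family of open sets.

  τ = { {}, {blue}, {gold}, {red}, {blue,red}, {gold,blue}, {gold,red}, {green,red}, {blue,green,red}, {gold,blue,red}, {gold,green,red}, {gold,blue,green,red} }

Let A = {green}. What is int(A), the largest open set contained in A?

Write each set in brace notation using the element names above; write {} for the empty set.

{}

interior: largest open inside A is {} (from {})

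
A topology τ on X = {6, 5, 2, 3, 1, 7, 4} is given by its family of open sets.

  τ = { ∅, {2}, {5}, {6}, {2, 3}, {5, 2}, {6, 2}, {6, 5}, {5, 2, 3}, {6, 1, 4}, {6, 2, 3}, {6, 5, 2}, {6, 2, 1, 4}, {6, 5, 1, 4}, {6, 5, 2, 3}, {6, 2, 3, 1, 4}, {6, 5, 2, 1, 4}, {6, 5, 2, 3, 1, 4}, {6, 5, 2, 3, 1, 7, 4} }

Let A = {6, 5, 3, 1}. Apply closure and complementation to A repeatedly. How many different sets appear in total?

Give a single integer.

10

X∖A={2, 7, 4}, int(X∖A)={2}, hence cl(A)={6, 5, 3, 1, 7, 4}
Orbit (k=closure, c=complement):
  1. A     = {6, 5, 3, 1}
  2. kA    = {6, 5, 3, 1, 7, 4}
  3. cA    = {2, 7, 4}
  4. ckA   = {2}
  5. kcA   = {2, 3, 1, 7, 4}
  6. kckA  = {2, 3, 7}
  7. ckcA  = {6, 5}
  8. ckckA = {6, 5, 1, 4}
  9. kckcA = {6, 5, 1, 7, 4}
  10. ckckcA = {2, 3}
(closed under both — stop)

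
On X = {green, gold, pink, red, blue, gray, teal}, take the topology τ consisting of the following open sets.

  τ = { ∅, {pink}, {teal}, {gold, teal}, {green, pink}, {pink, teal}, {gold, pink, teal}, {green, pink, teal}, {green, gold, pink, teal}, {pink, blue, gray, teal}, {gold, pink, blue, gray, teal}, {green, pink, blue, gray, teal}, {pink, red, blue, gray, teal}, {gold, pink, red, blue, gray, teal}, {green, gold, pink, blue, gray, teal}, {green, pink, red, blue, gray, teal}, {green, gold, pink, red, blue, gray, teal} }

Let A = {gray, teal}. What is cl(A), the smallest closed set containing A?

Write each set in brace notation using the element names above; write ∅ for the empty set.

{gold, red, blue, gray, teal}

X∖A={green, gold, pink, red, blue}, int(X∖A)={green, pink}, hence cl(A)={gold, red, blue, gray, teal}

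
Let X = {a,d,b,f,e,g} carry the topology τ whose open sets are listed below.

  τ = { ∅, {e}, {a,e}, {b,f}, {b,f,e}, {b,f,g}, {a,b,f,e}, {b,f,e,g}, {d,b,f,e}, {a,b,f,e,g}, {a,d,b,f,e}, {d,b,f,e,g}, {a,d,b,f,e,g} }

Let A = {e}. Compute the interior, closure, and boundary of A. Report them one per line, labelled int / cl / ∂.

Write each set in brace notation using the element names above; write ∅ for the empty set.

int(A) = {e}
cl(A)  = {a,d,e}
∂A     = {a,d}

open subsets of A: ∅, {e}; so int(A) = {e}
closure: X∖int(X∖A) = X∖{b,f,g} = {a,d,e}
∂A = {a,d,e} minus {e} = {a,d}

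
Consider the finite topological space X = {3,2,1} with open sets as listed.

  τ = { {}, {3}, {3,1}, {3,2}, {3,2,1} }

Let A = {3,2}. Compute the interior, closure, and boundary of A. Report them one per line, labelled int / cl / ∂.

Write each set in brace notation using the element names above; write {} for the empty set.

U open, U⊆A: {}, {3}, {3,2}. int(A) = ⋃ = {3,2}
X∖A={1}, int(X∖A)={}, hence cl(A)={3,2,1}
∂A: remove int from cl → {1}

int(A) = {3,2}
cl(A)  = {3,2,1}
∂A     = {1}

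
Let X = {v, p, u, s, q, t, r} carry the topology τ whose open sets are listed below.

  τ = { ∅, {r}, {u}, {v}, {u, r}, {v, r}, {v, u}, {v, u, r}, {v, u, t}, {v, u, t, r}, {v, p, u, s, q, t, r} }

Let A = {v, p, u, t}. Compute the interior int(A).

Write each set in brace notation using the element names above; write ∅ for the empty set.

{v, u, t}

opens ⊆ A: ∅, {u}, {v}, {v, u}, {v, u, t}; union → int = {v, u, t}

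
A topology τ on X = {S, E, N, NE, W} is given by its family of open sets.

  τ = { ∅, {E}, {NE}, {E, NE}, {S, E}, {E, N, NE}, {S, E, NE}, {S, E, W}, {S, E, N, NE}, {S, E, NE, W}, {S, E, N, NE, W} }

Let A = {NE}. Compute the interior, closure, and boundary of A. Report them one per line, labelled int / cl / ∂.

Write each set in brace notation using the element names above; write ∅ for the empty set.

int(A) = {NE}
cl(A)  = {N, NE}
∂A     = {N}

U open, U⊆A: ∅, {NE}. int(A) = ⋃ = {NE}
X∖A={S, E, N, W}, int(X∖A)={S, E, W}, hence cl(A)={N, NE}
∂A: remove int from cl → {N}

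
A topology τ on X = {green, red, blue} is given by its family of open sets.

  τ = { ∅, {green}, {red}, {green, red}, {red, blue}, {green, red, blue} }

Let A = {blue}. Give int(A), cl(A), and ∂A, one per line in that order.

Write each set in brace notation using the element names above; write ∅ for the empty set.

opens ⊆ A: ∅; union → int = ∅
complement {green, red}; its interior {green, red}; cl(A) = X∖{green, red} = {blue}
boundary = {blue} ∖ ∅ = {blue}

int(A) = ∅
cl(A)  = {blue}
∂A     = {blue}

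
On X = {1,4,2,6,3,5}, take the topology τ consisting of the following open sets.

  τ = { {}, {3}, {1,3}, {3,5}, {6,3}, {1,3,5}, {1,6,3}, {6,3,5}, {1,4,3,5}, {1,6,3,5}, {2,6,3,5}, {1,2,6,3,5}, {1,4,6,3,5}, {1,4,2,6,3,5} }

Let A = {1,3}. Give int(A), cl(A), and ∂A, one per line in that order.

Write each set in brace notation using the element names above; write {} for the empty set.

int(A) = {1,3}
cl(A)  = {1,4,2,6,3,5}
∂A     = {4,2,6,5}

U open, U⊆A: {}, {3}, {1,3}. int(A) = ⋃ = {1,3}
X∖A={4,2,6,5}, int(X∖A)={}, hence cl(A)={1,4,2,6,3,5}
∂A: remove int from cl → {4,2,6,5}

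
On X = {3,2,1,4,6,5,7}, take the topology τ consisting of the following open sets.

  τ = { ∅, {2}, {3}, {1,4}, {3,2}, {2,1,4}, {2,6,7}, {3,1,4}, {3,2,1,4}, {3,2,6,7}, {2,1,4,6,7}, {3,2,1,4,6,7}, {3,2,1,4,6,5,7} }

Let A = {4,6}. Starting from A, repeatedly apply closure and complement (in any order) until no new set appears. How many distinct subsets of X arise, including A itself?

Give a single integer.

10

closure: X∖int(X∖A) = X∖{3,2} = {1,4,6,5,7}
Let k=closure and c=complement:
  1. A     = {4,6}
  2. kA    = {1,4,6,5,7}
  3. cA    = {3,2,1,5,7}
  4. ckA   = {3,2}
  5. kcA   = {3,2,1,4,6,5,7}
  6. kckA  = {3,2,6,5,7}
  7. ckcA  = ∅
  8. ckckA = {1,4}
  9. kckckA = {1,4,5}
  10. ckckckA = {3,2,6,7}
— saturated at 10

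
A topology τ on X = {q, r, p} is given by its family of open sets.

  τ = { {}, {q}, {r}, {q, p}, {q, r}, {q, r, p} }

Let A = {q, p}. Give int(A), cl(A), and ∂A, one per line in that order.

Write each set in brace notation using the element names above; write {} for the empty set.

opens ⊆ A: {}, {q}, {q, p}; union → int = {q, p}
complement {r}; its interior {r}; cl(A) = X∖{r} = {q, p}
boundary = {q, p} ∖ {q, p} = {}

int(A) = {q, p}
cl(A)  = {q, p}
∂A     = {}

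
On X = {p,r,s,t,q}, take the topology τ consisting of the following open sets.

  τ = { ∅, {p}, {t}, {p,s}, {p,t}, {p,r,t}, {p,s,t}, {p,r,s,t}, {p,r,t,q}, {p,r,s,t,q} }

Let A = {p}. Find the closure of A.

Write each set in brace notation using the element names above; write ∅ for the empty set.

cl via duality: int({r,s,t,q}) = {t}, so X∖{t} = {p,r,s,q}

{p,r,s,q}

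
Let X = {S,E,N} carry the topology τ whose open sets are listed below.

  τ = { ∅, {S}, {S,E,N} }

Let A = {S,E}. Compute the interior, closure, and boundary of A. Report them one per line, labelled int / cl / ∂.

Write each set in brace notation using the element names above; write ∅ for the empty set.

int(A) = {S}
cl(A)  = {S,E,N}
∂A     = {E,N}

opens ⊆ A: ∅, {S}; union → int = {S}
complement {N}; its interior ∅; cl(A) = X∖∅ = {S,E,N}
boundary = {S,E,N} ∖ {S} = {E,N}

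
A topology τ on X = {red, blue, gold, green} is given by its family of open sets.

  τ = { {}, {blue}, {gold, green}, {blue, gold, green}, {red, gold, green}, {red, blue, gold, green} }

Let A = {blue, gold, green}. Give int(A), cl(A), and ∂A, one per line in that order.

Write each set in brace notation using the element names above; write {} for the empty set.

int(A) = {blue, gold, green}
cl(A)  = {red, blue, gold, green}
∂A     = {red}

open subsets of A: {}, {blue}, {gold, green}, {blue, gold, green}; so int(A) = {blue, gold, green}
closure: X∖int(X∖A) = X∖{} = {red, blue, gold, green}
∂A = {red, blue, gold, green} minus {blue, gold, green} = {red}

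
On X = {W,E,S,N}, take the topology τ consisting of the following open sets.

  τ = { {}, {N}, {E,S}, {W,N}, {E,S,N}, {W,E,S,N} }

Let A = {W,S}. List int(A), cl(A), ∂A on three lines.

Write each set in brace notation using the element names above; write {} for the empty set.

int(A) = {}
cl(A)  = {W,E,S}
∂A     = {W,E,S}

opens ⊆ A: {}; union → int = {}
complement {E,N}; its interior {N}; cl(A) = X∖{N} = {W,E,S}
boundary = {W,E,S} ∖ {} = {W,E,S}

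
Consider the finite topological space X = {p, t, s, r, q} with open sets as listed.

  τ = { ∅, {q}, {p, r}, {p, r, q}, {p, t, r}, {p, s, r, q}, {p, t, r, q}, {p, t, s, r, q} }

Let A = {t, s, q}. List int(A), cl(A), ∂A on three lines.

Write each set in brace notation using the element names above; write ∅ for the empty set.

interior: largest open inside A is {q} (from ∅, {q})
cl via duality: int({p, r}) = {p, r}, so X∖{p, r} = {t, s, q}
cl∖int = {t, s}

int(A) = {q}
cl(A)  = {t, s, q}
∂A     = {t, s}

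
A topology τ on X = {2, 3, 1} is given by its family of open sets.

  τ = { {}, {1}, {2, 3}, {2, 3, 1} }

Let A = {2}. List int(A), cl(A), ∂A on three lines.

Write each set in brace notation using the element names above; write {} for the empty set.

opens ⊆ A: {}; union → int = {}
complement {3, 1}; its interior {1}; cl(A) = X∖{1} = {2, 3}
boundary = {2, 3} ∖ {} = {2, 3}

int(A) = {}
cl(A)  = {2, 3}
∂A     = {2, 3}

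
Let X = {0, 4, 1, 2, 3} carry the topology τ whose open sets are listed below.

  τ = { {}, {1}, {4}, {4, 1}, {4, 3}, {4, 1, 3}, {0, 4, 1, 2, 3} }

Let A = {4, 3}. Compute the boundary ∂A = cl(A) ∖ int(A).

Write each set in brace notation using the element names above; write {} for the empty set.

{0, 2}

open subsets of A: {}, {4}, {4, 3}; so int(A) = {4, 3}
closure: X∖int(X∖A) = X∖{1} = {0, 4, 2, 3}
∂A = {0, 4, 2, 3} minus {4, 3} = {0, 2}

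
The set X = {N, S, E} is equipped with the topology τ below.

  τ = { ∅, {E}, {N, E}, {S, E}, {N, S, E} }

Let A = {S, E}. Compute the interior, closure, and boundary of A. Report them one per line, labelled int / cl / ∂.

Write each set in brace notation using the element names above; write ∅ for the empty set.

interior: largest open inside A is {S, E} (from ∅, {E}, {S, E})
cl via duality: int({N}) = ∅, so X∖∅ = {N, S, E}
cl∖int = {N}

int(A) = {S, E}
cl(A)  = {N, S, E}
∂A     = {N}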